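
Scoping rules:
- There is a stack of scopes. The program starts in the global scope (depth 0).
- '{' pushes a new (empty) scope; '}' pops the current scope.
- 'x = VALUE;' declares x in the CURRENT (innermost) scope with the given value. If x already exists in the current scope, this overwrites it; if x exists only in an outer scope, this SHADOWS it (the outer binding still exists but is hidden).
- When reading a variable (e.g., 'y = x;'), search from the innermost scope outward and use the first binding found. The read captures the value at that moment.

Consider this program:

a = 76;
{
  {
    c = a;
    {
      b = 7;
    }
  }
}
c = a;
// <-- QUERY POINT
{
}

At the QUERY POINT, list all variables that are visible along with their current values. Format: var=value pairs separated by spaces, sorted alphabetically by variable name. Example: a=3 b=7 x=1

Step 1: declare a=76 at depth 0
Step 2: enter scope (depth=1)
Step 3: enter scope (depth=2)
Step 4: declare c=(read a)=76 at depth 2
Step 5: enter scope (depth=3)
Step 6: declare b=7 at depth 3
Step 7: exit scope (depth=2)
Step 8: exit scope (depth=1)
Step 9: exit scope (depth=0)
Step 10: declare c=(read a)=76 at depth 0
Visible at query point: a=76 c=76

Answer: a=76 c=76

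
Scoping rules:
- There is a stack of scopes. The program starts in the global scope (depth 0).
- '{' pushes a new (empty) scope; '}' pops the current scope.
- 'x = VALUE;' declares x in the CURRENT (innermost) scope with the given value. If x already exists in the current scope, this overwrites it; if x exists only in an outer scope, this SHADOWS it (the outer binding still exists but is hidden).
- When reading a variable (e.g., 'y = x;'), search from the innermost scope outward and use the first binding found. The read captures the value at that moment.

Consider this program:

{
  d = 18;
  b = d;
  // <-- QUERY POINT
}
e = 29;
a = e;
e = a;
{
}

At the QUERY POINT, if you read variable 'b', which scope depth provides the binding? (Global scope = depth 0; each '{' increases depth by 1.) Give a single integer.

Step 1: enter scope (depth=1)
Step 2: declare d=18 at depth 1
Step 3: declare b=(read d)=18 at depth 1
Visible at query point: b=18 d=18

Answer: 1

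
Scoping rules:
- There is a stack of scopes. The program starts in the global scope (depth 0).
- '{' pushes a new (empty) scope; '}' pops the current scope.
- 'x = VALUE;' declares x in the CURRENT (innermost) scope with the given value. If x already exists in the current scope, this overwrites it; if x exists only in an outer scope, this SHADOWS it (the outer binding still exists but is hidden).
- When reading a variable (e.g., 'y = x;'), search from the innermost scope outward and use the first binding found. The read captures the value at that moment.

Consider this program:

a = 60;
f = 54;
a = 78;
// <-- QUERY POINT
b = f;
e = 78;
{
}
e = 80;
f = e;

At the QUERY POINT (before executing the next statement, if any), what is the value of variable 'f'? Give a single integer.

Step 1: declare a=60 at depth 0
Step 2: declare f=54 at depth 0
Step 3: declare a=78 at depth 0
Visible at query point: a=78 f=54

Answer: 54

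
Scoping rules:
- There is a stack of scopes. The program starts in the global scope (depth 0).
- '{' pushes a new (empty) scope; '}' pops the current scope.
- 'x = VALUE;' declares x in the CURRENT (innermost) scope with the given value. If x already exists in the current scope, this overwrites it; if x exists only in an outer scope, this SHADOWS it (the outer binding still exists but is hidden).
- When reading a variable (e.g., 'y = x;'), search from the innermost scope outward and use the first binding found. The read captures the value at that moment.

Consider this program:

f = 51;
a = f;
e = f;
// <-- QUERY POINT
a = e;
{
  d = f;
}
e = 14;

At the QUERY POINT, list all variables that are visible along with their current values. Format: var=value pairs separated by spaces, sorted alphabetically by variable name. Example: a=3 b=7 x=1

Answer: a=51 e=51 f=51

Derivation:
Step 1: declare f=51 at depth 0
Step 2: declare a=(read f)=51 at depth 0
Step 3: declare e=(read f)=51 at depth 0
Visible at query point: a=51 e=51 f=51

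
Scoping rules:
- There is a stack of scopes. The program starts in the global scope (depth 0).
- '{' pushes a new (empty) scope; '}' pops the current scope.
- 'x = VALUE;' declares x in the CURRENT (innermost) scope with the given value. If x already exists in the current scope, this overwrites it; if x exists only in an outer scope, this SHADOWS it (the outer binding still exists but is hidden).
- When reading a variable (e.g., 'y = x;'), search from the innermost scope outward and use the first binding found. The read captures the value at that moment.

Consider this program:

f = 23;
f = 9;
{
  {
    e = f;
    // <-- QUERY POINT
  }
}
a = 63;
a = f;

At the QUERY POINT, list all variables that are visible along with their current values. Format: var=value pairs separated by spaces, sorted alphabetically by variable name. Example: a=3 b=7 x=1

Answer: e=9 f=9

Derivation:
Step 1: declare f=23 at depth 0
Step 2: declare f=9 at depth 0
Step 3: enter scope (depth=1)
Step 4: enter scope (depth=2)
Step 5: declare e=(read f)=9 at depth 2
Visible at query point: e=9 f=9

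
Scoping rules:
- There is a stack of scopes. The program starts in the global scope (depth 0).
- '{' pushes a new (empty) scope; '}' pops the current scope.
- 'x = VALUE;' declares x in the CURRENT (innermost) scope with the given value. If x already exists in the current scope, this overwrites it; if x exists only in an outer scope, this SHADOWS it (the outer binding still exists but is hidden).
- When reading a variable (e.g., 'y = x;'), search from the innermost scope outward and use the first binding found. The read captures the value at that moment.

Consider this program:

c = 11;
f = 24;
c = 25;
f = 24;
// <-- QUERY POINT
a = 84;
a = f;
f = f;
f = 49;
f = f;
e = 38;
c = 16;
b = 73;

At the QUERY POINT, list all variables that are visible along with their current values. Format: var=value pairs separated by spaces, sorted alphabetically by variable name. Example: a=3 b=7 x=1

Answer: c=25 f=24

Derivation:
Step 1: declare c=11 at depth 0
Step 2: declare f=24 at depth 0
Step 3: declare c=25 at depth 0
Step 4: declare f=24 at depth 0
Visible at query point: c=25 f=24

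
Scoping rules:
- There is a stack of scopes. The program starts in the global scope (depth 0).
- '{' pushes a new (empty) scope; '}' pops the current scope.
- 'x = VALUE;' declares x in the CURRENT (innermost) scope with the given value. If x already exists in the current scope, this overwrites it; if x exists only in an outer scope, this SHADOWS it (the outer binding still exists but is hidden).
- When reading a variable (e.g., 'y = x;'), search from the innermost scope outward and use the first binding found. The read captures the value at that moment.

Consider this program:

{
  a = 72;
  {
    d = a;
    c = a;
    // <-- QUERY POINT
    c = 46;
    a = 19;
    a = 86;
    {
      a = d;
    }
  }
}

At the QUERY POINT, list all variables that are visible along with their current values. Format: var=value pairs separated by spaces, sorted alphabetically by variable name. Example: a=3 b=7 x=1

Answer: a=72 c=72 d=72

Derivation:
Step 1: enter scope (depth=1)
Step 2: declare a=72 at depth 1
Step 3: enter scope (depth=2)
Step 4: declare d=(read a)=72 at depth 2
Step 5: declare c=(read a)=72 at depth 2
Visible at query point: a=72 c=72 d=72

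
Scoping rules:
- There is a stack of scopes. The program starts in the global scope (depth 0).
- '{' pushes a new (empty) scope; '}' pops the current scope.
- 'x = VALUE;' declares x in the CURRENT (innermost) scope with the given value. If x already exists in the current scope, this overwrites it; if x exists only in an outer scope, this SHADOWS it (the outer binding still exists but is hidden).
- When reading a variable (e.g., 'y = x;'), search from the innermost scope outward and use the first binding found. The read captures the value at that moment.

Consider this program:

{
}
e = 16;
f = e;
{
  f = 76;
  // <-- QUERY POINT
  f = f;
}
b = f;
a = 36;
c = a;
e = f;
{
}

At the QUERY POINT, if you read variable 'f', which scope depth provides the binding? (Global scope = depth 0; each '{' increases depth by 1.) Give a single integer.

Step 1: enter scope (depth=1)
Step 2: exit scope (depth=0)
Step 3: declare e=16 at depth 0
Step 4: declare f=(read e)=16 at depth 0
Step 5: enter scope (depth=1)
Step 6: declare f=76 at depth 1
Visible at query point: e=16 f=76

Answer: 1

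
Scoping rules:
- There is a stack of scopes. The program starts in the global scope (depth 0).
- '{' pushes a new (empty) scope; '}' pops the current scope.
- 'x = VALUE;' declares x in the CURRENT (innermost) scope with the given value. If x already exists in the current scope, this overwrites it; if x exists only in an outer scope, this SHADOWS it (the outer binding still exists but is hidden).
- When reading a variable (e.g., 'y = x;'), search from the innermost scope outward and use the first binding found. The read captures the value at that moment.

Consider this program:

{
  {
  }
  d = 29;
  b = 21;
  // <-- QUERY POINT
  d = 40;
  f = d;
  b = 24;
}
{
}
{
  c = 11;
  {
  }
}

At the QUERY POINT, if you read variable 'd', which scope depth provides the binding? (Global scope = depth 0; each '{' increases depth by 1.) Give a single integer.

Answer: 1

Derivation:
Step 1: enter scope (depth=1)
Step 2: enter scope (depth=2)
Step 3: exit scope (depth=1)
Step 4: declare d=29 at depth 1
Step 5: declare b=21 at depth 1
Visible at query point: b=21 d=29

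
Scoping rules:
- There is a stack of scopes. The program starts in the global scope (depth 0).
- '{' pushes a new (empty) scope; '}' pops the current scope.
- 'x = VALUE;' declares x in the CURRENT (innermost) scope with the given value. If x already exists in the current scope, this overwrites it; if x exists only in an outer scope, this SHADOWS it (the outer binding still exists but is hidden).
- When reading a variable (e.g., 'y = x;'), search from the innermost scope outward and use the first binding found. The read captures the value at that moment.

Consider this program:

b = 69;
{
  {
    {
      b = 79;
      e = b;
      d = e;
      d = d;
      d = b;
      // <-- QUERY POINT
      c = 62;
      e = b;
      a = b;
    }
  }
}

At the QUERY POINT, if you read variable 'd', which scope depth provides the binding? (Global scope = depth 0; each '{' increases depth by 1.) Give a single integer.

Answer: 3

Derivation:
Step 1: declare b=69 at depth 0
Step 2: enter scope (depth=1)
Step 3: enter scope (depth=2)
Step 4: enter scope (depth=3)
Step 5: declare b=79 at depth 3
Step 6: declare e=(read b)=79 at depth 3
Step 7: declare d=(read e)=79 at depth 3
Step 8: declare d=(read d)=79 at depth 3
Step 9: declare d=(read b)=79 at depth 3
Visible at query point: b=79 d=79 e=79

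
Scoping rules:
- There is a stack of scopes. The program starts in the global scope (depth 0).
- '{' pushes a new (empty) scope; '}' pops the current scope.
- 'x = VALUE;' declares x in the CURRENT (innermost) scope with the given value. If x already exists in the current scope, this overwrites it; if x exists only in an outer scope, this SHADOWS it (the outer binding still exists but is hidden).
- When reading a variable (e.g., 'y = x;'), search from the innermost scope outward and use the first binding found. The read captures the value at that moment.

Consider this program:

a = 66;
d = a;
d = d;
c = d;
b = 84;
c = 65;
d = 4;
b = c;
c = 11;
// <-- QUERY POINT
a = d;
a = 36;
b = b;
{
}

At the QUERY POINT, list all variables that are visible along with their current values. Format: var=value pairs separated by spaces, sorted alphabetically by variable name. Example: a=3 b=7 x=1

Step 1: declare a=66 at depth 0
Step 2: declare d=(read a)=66 at depth 0
Step 3: declare d=(read d)=66 at depth 0
Step 4: declare c=(read d)=66 at depth 0
Step 5: declare b=84 at depth 0
Step 6: declare c=65 at depth 0
Step 7: declare d=4 at depth 0
Step 8: declare b=(read c)=65 at depth 0
Step 9: declare c=11 at depth 0
Visible at query point: a=66 b=65 c=11 d=4

Answer: a=66 b=65 c=11 d=4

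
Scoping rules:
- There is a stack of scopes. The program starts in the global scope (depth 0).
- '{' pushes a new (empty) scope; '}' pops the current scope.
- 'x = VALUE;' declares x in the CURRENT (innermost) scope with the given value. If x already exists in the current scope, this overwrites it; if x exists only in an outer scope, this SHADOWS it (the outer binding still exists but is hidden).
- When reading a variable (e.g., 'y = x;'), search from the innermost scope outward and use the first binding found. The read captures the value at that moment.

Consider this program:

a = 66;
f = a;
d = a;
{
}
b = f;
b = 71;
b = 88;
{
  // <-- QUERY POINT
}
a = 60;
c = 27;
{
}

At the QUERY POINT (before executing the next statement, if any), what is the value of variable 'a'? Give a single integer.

Step 1: declare a=66 at depth 0
Step 2: declare f=(read a)=66 at depth 0
Step 3: declare d=(read a)=66 at depth 0
Step 4: enter scope (depth=1)
Step 5: exit scope (depth=0)
Step 6: declare b=(read f)=66 at depth 0
Step 7: declare b=71 at depth 0
Step 8: declare b=88 at depth 0
Step 9: enter scope (depth=1)
Visible at query point: a=66 b=88 d=66 f=66

Answer: 66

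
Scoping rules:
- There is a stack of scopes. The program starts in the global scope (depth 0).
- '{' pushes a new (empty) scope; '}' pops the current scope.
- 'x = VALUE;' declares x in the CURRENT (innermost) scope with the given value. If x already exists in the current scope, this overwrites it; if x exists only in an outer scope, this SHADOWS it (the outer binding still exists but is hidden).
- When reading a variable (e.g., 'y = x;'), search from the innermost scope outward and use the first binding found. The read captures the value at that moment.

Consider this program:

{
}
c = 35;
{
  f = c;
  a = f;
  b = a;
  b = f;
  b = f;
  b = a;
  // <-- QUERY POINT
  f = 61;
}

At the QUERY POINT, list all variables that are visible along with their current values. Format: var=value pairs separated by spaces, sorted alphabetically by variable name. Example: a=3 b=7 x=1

Step 1: enter scope (depth=1)
Step 2: exit scope (depth=0)
Step 3: declare c=35 at depth 0
Step 4: enter scope (depth=1)
Step 5: declare f=(read c)=35 at depth 1
Step 6: declare a=(read f)=35 at depth 1
Step 7: declare b=(read a)=35 at depth 1
Step 8: declare b=(read f)=35 at depth 1
Step 9: declare b=(read f)=35 at depth 1
Step 10: declare b=(read a)=35 at depth 1
Visible at query point: a=35 b=35 c=35 f=35

Answer: a=35 b=35 c=35 f=35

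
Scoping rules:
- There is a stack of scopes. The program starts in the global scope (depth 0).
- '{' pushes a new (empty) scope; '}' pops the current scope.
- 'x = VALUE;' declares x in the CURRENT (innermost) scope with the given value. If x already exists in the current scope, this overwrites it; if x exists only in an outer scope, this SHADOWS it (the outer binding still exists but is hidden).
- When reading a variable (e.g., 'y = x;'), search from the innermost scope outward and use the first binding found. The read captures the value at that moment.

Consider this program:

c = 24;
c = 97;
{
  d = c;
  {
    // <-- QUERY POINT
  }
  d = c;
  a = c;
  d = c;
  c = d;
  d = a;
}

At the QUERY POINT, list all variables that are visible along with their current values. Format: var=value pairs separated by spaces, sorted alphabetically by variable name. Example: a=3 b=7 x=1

Step 1: declare c=24 at depth 0
Step 2: declare c=97 at depth 0
Step 3: enter scope (depth=1)
Step 4: declare d=(read c)=97 at depth 1
Step 5: enter scope (depth=2)
Visible at query point: c=97 d=97

Answer: c=97 d=97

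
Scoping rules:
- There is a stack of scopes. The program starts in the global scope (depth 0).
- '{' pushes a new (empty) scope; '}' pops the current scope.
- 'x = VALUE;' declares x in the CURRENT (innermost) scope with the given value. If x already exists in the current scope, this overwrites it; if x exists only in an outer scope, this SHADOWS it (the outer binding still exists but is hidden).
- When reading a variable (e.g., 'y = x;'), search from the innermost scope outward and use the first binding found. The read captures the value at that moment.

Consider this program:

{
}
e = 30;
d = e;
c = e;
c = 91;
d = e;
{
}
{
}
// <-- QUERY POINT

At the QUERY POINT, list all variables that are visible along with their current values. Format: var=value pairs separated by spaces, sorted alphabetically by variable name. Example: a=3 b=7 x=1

Step 1: enter scope (depth=1)
Step 2: exit scope (depth=0)
Step 3: declare e=30 at depth 0
Step 4: declare d=(read e)=30 at depth 0
Step 5: declare c=(read e)=30 at depth 0
Step 6: declare c=91 at depth 0
Step 7: declare d=(read e)=30 at depth 0
Step 8: enter scope (depth=1)
Step 9: exit scope (depth=0)
Step 10: enter scope (depth=1)
Step 11: exit scope (depth=0)
Visible at query point: c=91 d=30 e=30

Answer: c=91 d=30 e=30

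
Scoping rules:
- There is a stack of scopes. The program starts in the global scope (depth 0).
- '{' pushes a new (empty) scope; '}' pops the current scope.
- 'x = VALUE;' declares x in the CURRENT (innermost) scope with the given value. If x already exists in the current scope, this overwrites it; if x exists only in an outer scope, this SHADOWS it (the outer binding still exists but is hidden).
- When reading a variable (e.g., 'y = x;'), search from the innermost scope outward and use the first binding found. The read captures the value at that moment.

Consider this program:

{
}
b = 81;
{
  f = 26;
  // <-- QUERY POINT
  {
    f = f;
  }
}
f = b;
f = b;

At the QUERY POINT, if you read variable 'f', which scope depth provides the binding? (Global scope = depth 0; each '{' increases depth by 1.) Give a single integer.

Step 1: enter scope (depth=1)
Step 2: exit scope (depth=0)
Step 3: declare b=81 at depth 0
Step 4: enter scope (depth=1)
Step 5: declare f=26 at depth 1
Visible at query point: b=81 f=26

Answer: 1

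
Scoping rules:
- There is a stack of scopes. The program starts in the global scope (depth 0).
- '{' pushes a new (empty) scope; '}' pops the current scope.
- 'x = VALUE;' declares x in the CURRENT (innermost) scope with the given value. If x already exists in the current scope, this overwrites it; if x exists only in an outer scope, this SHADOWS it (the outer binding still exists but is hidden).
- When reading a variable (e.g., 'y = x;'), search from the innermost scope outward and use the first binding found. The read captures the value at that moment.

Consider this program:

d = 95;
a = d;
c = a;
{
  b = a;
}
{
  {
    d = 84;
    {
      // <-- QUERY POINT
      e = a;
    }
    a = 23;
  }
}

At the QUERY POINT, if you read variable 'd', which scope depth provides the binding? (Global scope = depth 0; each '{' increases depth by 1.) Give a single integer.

Answer: 2

Derivation:
Step 1: declare d=95 at depth 0
Step 2: declare a=(read d)=95 at depth 0
Step 3: declare c=(read a)=95 at depth 0
Step 4: enter scope (depth=1)
Step 5: declare b=(read a)=95 at depth 1
Step 6: exit scope (depth=0)
Step 7: enter scope (depth=1)
Step 8: enter scope (depth=2)
Step 9: declare d=84 at depth 2
Step 10: enter scope (depth=3)
Visible at query point: a=95 c=95 d=84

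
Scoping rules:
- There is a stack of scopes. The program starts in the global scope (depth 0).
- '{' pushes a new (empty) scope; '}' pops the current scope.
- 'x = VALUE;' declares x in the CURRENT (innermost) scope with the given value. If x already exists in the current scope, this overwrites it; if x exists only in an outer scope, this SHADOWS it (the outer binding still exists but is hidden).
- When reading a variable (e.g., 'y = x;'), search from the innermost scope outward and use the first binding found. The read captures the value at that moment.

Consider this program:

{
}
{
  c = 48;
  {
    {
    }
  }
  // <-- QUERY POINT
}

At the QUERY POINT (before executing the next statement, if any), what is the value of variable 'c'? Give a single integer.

Answer: 48

Derivation:
Step 1: enter scope (depth=1)
Step 2: exit scope (depth=0)
Step 3: enter scope (depth=1)
Step 4: declare c=48 at depth 1
Step 5: enter scope (depth=2)
Step 6: enter scope (depth=3)
Step 7: exit scope (depth=2)
Step 8: exit scope (depth=1)
Visible at query point: c=48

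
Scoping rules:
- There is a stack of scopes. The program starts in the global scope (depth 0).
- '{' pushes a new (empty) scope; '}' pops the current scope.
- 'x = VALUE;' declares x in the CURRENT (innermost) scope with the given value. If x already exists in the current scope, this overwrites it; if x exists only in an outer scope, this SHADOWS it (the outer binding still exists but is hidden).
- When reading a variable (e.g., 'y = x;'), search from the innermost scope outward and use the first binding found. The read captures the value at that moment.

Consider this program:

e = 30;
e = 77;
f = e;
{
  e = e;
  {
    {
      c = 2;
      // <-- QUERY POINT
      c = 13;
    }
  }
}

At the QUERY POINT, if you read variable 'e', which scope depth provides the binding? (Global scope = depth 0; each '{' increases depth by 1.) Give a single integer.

Step 1: declare e=30 at depth 0
Step 2: declare e=77 at depth 0
Step 3: declare f=(read e)=77 at depth 0
Step 4: enter scope (depth=1)
Step 5: declare e=(read e)=77 at depth 1
Step 6: enter scope (depth=2)
Step 7: enter scope (depth=3)
Step 8: declare c=2 at depth 3
Visible at query point: c=2 e=77 f=77

Answer: 1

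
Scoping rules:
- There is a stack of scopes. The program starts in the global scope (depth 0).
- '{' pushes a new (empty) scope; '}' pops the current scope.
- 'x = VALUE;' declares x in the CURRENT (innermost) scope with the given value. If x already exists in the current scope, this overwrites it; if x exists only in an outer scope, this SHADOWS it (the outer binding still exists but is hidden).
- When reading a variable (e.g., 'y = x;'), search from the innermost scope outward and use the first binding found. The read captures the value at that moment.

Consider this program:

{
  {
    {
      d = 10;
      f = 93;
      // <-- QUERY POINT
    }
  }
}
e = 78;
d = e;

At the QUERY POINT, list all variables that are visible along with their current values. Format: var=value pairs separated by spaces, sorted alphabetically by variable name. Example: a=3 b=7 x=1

Answer: d=10 f=93

Derivation:
Step 1: enter scope (depth=1)
Step 2: enter scope (depth=2)
Step 3: enter scope (depth=3)
Step 4: declare d=10 at depth 3
Step 5: declare f=93 at depth 3
Visible at query point: d=10 f=93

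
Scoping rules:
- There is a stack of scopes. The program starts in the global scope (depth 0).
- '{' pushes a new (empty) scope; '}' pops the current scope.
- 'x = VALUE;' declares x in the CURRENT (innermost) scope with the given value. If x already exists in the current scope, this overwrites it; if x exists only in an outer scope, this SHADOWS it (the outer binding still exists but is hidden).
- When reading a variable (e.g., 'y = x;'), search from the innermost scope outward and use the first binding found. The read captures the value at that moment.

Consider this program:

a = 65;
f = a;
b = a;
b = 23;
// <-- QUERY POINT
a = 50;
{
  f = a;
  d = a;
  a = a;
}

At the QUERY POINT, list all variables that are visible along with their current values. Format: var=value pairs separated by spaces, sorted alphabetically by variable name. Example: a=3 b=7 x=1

Answer: a=65 b=23 f=65

Derivation:
Step 1: declare a=65 at depth 0
Step 2: declare f=(read a)=65 at depth 0
Step 3: declare b=(read a)=65 at depth 0
Step 4: declare b=23 at depth 0
Visible at query point: a=65 b=23 f=65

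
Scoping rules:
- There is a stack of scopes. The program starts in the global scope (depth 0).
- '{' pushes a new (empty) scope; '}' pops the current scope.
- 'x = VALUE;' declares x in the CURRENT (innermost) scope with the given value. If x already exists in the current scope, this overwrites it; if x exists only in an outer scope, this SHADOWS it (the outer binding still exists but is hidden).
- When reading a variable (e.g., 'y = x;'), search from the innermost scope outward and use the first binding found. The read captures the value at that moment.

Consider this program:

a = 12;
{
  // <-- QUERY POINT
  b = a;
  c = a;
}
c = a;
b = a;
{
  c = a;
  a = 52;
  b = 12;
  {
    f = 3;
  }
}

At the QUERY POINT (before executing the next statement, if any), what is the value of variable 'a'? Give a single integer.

Answer: 12

Derivation:
Step 1: declare a=12 at depth 0
Step 2: enter scope (depth=1)
Visible at query point: a=12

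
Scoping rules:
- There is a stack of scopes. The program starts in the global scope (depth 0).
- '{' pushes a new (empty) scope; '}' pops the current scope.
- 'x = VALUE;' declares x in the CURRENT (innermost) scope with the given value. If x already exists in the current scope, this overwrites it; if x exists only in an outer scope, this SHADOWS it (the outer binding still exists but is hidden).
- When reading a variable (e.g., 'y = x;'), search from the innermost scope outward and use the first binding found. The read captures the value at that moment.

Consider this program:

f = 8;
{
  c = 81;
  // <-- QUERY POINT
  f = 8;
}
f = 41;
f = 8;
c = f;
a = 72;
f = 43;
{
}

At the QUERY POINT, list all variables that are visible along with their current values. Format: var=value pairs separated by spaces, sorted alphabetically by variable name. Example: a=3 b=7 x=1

Answer: c=81 f=8

Derivation:
Step 1: declare f=8 at depth 0
Step 2: enter scope (depth=1)
Step 3: declare c=81 at depth 1
Visible at query point: c=81 f=8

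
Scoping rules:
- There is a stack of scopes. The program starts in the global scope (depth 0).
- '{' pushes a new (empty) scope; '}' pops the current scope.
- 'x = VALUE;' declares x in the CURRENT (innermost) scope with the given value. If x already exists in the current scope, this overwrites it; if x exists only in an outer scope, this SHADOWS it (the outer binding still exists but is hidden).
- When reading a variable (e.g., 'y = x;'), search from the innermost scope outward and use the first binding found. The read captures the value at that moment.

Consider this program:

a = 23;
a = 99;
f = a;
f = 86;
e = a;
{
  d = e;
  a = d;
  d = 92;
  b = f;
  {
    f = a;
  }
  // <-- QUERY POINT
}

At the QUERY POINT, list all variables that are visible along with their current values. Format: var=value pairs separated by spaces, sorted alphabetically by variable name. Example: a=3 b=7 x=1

Answer: a=99 b=86 d=92 e=99 f=86

Derivation:
Step 1: declare a=23 at depth 0
Step 2: declare a=99 at depth 0
Step 3: declare f=(read a)=99 at depth 0
Step 4: declare f=86 at depth 0
Step 5: declare e=(read a)=99 at depth 0
Step 6: enter scope (depth=1)
Step 7: declare d=(read e)=99 at depth 1
Step 8: declare a=(read d)=99 at depth 1
Step 9: declare d=92 at depth 1
Step 10: declare b=(read f)=86 at depth 1
Step 11: enter scope (depth=2)
Step 12: declare f=(read a)=99 at depth 2
Step 13: exit scope (depth=1)
Visible at query point: a=99 b=86 d=92 e=99 f=86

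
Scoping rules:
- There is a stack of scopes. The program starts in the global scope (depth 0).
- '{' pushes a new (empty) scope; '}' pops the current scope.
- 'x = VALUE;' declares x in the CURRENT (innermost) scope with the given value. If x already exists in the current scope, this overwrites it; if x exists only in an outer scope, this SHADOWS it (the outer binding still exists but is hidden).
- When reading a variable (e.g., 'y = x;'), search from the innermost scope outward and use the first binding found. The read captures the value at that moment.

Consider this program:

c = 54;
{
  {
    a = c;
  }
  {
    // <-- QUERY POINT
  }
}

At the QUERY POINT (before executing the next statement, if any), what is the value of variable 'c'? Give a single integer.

Answer: 54

Derivation:
Step 1: declare c=54 at depth 0
Step 2: enter scope (depth=1)
Step 3: enter scope (depth=2)
Step 4: declare a=(read c)=54 at depth 2
Step 5: exit scope (depth=1)
Step 6: enter scope (depth=2)
Visible at query point: c=54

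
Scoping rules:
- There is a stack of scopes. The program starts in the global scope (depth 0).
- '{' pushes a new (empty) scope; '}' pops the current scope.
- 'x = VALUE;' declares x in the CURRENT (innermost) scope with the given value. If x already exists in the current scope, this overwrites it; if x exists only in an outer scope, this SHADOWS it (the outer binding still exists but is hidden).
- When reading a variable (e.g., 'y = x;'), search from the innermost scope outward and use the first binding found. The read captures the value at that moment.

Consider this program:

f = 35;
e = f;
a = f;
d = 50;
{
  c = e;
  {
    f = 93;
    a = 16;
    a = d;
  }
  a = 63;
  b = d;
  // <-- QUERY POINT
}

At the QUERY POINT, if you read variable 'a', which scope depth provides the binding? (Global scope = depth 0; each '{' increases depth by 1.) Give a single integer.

Step 1: declare f=35 at depth 0
Step 2: declare e=(read f)=35 at depth 0
Step 3: declare a=(read f)=35 at depth 0
Step 4: declare d=50 at depth 0
Step 5: enter scope (depth=1)
Step 6: declare c=(read e)=35 at depth 1
Step 7: enter scope (depth=2)
Step 8: declare f=93 at depth 2
Step 9: declare a=16 at depth 2
Step 10: declare a=(read d)=50 at depth 2
Step 11: exit scope (depth=1)
Step 12: declare a=63 at depth 1
Step 13: declare b=(read d)=50 at depth 1
Visible at query point: a=63 b=50 c=35 d=50 e=35 f=35

Answer: 1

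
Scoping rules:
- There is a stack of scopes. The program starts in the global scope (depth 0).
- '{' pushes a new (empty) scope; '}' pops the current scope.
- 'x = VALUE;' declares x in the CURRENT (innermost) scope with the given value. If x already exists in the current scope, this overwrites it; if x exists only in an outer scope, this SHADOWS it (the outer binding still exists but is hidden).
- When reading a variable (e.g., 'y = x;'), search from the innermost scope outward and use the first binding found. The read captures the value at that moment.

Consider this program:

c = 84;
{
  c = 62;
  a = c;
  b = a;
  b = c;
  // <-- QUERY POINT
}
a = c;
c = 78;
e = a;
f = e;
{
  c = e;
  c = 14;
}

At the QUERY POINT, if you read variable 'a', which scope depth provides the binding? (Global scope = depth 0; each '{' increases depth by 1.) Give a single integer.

Step 1: declare c=84 at depth 0
Step 2: enter scope (depth=1)
Step 3: declare c=62 at depth 1
Step 4: declare a=(read c)=62 at depth 1
Step 5: declare b=(read a)=62 at depth 1
Step 6: declare b=(read c)=62 at depth 1
Visible at query point: a=62 b=62 c=62

Answer: 1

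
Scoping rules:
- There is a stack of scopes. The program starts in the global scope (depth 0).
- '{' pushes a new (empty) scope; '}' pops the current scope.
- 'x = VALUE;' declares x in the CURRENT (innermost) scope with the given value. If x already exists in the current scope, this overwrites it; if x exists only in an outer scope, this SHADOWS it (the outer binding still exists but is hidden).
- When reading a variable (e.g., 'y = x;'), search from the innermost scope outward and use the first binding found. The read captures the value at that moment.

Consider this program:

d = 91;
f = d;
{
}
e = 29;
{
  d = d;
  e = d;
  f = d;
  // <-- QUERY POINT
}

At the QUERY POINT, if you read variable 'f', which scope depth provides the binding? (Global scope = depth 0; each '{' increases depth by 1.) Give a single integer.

Step 1: declare d=91 at depth 0
Step 2: declare f=(read d)=91 at depth 0
Step 3: enter scope (depth=1)
Step 4: exit scope (depth=0)
Step 5: declare e=29 at depth 0
Step 6: enter scope (depth=1)
Step 7: declare d=(read d)=91 at depth 1
Step 8: declare e=(read d)=91 at depth 1
Step 9: declare f=(read d)=91 at depth 1
Visible at query point: d=91 e=91 f=91

Answer: 1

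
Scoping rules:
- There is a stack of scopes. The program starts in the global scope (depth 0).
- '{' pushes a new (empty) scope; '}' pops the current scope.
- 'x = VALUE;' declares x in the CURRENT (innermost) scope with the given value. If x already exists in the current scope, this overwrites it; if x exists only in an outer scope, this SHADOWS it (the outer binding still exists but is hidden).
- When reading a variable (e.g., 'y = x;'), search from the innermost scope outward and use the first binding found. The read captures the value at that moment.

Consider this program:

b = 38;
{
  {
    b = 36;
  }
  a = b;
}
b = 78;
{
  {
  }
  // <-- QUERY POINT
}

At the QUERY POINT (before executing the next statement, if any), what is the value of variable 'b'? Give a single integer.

Step 1: declare b=38 at depth 0
Step 2: enter scope (depth=1)
Step 3: enter scope (depth=2)
Step 4: declare b=36 at depth 2
Step 5: exit scope (depth=1)
Step 6: declare a=(read b)=38 at depth 1
Step 7: exit scope (depth=0)
Step 8: declare b=78 at depth 0
Step 9: enter scope (depth=1)
Step 10: enter scope (depth=2)
Step 11: exit scope (depth=1)
Visible at query point: b=78

Answer: 78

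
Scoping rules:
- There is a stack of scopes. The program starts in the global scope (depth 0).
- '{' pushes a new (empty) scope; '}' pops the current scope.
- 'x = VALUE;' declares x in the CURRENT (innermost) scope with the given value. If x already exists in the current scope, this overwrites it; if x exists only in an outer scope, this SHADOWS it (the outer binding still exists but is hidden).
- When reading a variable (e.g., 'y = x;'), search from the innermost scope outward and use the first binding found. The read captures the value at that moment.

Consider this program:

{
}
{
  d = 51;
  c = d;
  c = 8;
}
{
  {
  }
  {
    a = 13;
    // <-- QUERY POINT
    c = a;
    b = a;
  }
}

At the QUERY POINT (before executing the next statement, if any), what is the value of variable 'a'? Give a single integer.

Step 1: enter scope (depth=1)
Step 2: exit scope (depth=0)
Step 3: enter scope (depth=1)
Step 4: declare d=51 at depth 1
Step 5: declare c=(read d)=51 at depth 1
Step 6: declare c=8 at depth 1
Step 7: exit scope (depth=0)
Step 8: enter scope (depth=1)
Step 9: enter scope (depth=2)
Step 10: exit scope (depth=1)
Step 11: enter scope (depth=2)
Step 12: declare a=13 at depth 2
Visible at query point: a=13

Answer: 13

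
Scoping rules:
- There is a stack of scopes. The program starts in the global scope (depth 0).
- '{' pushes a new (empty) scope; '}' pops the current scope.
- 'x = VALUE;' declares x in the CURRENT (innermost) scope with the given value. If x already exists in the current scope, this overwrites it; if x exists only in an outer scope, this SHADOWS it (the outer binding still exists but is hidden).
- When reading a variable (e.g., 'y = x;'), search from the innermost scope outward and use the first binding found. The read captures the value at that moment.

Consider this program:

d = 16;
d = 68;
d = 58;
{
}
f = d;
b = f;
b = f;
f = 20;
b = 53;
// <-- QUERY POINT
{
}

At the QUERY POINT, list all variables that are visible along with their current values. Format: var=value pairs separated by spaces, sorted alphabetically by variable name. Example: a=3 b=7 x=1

Step 1: declare d=16 at depth 0
Step 2: declare d=68 at depth 0
Step 3: declare d=58 at depth 0
Step 4: enter scope (depth=1)
Step 5: exit scope (depth=0)
Step 6: declare f=(read d)=58 at depth 0
Step 7: declare b=(read f)=58 at depth 0
Step 8: declare b=(read f)=58 at depth 0
Step 9: declare f=20 at depth 0
Step 10: declare b=53 at depth 0
Visible at query point: b=53 d=58 f=20

Answer: b=53 d=58 f=20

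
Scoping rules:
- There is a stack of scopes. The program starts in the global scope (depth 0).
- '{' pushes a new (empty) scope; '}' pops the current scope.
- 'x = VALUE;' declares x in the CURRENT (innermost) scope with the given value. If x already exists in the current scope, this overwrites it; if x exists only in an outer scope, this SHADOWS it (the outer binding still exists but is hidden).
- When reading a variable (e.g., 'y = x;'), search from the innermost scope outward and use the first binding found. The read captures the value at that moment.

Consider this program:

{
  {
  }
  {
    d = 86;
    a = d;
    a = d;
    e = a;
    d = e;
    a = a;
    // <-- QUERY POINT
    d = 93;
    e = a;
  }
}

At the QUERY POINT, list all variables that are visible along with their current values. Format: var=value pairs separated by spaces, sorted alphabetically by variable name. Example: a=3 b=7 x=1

Answer: a=86 d=86 e=86

Derivation:
Step 1: enter scope (depth=1)
Step 2: enter scope (depth=2)
Step 3: exit scope (depth=1)
Step 4: enter scope (depth=2)
Step 5: declare d=86 at depth 2
Step 6: declare a=(read d)=86 at depth 2
Step 7: declare a=(read d)=86 at depth 2
Step 8: declare e=(read a)=86 at depth 2
Step 9: declare d=(read e)=86 at depth 2
Step 10: declare a=(read a)=86 at depth 2
Visible at query point: a=86 d=86 e=86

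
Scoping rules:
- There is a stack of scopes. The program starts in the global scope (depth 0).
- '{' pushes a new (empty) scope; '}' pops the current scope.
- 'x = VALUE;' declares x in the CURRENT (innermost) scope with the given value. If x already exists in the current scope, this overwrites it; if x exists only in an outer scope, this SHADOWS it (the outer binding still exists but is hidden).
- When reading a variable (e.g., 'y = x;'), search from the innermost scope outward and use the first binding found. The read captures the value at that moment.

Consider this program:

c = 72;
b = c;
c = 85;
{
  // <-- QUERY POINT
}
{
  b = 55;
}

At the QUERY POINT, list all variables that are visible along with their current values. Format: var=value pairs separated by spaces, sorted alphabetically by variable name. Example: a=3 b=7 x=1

Step 1: declare c=72 at depth 0
Step 2: declare b=(read c)=72 at depth 0
Step 3: declare c=85 at depth 0
Step 4: enter scope (depth=1)
Visible at query point: b=72 c=85

Answer: b=72 c=85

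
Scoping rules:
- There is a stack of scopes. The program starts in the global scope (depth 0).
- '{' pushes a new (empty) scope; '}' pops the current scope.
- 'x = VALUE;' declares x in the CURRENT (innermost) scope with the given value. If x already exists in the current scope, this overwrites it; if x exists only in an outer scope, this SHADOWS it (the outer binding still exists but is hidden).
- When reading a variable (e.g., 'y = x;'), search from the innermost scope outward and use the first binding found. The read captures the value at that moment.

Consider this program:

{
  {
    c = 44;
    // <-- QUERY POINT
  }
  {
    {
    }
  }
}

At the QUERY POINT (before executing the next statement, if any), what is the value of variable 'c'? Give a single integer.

Answer: 44

Derivation:
Step 1: enter scope (depth=1)
Step 2: enter scope (depth=2)
Step 3: declare c=44 at depth 2
Visible at query point: c=44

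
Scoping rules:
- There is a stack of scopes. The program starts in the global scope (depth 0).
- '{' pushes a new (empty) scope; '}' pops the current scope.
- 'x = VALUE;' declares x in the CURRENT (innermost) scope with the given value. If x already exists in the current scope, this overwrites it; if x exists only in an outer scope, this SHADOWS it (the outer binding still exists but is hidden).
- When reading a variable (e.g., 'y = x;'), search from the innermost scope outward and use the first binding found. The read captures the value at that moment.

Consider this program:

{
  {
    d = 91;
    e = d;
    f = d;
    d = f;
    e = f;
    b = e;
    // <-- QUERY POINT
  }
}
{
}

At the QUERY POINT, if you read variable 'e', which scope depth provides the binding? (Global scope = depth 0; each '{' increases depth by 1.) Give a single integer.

Step 1: enter scope (depth=1)
Step 2: enter scope (depth=2)
Step 3: declare d=91 at depth 2
Step 4: declare e=(read d)=91 at depth 2
Step 5: declare f=(read d)=91 at depth 2
Step 6: declare d=(read f)=91 at depth 2
Step 7: declare e=(read f)=91 at depth 2
Step 8: declare b=(read e)=91 at depth 2
Visible at query point: b=91 d=91 e=91 f=91

Answer: 2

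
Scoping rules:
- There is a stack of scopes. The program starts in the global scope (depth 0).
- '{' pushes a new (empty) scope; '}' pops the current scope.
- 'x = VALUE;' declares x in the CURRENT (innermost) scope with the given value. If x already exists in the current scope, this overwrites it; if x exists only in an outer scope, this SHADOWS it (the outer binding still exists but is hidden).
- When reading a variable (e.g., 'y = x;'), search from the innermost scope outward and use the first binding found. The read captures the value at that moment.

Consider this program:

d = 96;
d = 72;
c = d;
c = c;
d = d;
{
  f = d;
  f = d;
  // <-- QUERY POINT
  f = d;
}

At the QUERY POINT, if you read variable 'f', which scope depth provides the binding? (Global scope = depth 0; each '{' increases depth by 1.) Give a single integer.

Answer: 1

Derivation:
Step 1: declare d=96 at depth 0
Step 2: declare d=72 at depth 0
Step 3: declare c=(read d)=72 at depth 0
Step 4: declare c=(read c)=72 at depth 0
Step 5: declare d=(read d)=72 at depth 0
Step 6: enter scope (depth=1)
Step 7: declare f=(read d)=72 at depth 1
Step 8: declare f=(read d)=72 at depth 1
Visible at query point: c=72 d=72 f=72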